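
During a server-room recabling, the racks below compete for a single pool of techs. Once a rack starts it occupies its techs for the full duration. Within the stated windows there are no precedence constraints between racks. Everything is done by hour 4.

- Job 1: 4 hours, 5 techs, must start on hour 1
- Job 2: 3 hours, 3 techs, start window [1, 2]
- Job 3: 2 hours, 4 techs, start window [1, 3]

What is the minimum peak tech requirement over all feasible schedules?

Schedule Job 1@1, Job 2@1, Job 3@1: h1:12  h2:12  h3:8  h4:5 — peak 12.
No arrangement of the 6 feasible schedules does better.

12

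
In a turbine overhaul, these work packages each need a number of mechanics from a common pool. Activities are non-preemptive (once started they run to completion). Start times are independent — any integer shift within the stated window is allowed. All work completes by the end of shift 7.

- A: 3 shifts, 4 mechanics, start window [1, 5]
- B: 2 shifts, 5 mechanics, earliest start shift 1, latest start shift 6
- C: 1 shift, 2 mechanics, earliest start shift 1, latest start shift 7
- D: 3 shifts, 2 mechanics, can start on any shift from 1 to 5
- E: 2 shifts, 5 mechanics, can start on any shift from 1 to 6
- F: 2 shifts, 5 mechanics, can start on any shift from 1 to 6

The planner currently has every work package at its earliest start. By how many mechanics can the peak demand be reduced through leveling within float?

14

Early-start peak: s1:23  s2:21  s3:6  s4:0  s5:0  s6:0  s7:0 ⇒ 23.
Leveled (A@1, B@1, C@3, D@3, E@4, F@6): s1:9  s2:9  s3:8  s4:7  s5:7  s6:5  s7:5 ⇒ 9.
Reduction 23 − 9 = 14.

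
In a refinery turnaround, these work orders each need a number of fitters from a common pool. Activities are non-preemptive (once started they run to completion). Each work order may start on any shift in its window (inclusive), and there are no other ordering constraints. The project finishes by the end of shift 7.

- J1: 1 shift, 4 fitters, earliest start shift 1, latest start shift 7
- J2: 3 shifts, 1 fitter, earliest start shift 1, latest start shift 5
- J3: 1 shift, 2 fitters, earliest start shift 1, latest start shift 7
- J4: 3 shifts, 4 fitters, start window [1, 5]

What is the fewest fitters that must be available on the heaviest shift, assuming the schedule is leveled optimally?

Early-start (J1@1, J2@1, J3@1, J4@1) gives peak 11: s1:11  s2:5  s3:5  s4:0  s5:0  s6:0  s7:0.
Shift J2→2, J3→2, J4→5.
Schedule J1@1, J2@2, J3@2, J4@5: s1:4  s2:3  s3:1  s4:1  s5:4  s6:4  s7:4 — peak 4.

4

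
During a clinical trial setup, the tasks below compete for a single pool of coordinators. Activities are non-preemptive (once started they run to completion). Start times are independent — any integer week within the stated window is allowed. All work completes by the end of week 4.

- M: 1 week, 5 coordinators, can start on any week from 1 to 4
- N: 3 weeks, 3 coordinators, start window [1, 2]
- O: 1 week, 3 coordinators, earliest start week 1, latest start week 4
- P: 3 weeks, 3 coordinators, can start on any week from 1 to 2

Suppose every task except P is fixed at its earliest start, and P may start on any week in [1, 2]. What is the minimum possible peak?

11

P@1: w1:14  w2:6  w3:6  w4:0 → peak 14
P@2: w1:11  w2:6  w3:6  w4:3 → peak 11
Best is P@2, peak 11.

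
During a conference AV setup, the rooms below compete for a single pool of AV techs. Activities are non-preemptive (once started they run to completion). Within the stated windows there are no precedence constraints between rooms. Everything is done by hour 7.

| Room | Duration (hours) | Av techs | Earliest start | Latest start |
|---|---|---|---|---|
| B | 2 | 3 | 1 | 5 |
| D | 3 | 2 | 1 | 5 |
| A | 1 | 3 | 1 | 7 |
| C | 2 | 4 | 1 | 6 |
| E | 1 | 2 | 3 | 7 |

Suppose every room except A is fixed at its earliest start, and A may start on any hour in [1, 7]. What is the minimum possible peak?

9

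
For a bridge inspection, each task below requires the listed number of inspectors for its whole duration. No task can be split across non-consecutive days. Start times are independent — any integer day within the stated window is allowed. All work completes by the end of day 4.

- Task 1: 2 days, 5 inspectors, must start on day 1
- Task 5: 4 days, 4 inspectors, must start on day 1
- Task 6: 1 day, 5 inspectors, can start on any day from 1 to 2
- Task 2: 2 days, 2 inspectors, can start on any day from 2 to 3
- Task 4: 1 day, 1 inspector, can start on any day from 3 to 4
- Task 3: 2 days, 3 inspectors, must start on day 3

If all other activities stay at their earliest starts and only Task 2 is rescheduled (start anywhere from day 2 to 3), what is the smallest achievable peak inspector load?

Task 2@2: d1:14  d2:11  d3:10  d4:7 → peak 14
Task 2@3: d1:14  d2:9  d3:10  d4:9 → peak 14
Best is Task 2@2, peak 14.

14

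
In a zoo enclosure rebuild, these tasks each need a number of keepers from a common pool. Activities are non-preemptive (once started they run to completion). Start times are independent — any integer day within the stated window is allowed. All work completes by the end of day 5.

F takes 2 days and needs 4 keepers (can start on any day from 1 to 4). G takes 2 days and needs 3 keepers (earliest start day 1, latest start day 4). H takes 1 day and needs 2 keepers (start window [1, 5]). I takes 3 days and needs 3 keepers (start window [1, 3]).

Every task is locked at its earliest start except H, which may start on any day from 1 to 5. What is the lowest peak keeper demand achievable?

10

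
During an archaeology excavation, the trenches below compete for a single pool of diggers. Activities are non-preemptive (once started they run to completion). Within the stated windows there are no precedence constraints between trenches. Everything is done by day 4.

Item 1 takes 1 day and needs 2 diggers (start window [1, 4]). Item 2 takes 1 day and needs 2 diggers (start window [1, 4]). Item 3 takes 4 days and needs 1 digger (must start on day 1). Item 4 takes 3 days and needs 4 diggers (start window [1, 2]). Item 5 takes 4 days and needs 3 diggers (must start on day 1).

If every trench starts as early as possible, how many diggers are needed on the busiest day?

12

Early-start schedule: Item 1@1, Item 2@1, Item 3@1, Item 4@1, Item 5@1.
Load per day: day 1: 12, day 2: 8, day 3: 8, day 4: 4.
Peak is 12.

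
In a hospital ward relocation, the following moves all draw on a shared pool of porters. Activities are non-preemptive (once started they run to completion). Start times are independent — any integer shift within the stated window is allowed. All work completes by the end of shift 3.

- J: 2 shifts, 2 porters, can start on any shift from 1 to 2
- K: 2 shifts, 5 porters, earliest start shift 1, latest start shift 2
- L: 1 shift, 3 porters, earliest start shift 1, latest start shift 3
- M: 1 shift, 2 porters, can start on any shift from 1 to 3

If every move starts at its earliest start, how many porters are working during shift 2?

7

At early start, shift 2 has: J, K.
Demand: 2 + 5 = 7.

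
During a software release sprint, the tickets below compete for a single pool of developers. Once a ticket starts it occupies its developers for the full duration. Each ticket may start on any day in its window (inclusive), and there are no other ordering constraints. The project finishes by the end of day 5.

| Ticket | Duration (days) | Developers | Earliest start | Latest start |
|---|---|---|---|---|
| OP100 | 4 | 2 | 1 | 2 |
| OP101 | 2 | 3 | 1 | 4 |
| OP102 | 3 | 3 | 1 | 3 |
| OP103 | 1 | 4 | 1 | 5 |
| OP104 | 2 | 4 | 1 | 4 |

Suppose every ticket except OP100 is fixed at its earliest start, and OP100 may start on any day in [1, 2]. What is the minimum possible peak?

14

OP100@1: d1:16  d2:12  d3:5  d4:2  d5:0 → peak 16
OP100@2: d1:14  d2:12  d3:5  d4:2  d5:2 → peak 14
Best is OP100@2, peak 14.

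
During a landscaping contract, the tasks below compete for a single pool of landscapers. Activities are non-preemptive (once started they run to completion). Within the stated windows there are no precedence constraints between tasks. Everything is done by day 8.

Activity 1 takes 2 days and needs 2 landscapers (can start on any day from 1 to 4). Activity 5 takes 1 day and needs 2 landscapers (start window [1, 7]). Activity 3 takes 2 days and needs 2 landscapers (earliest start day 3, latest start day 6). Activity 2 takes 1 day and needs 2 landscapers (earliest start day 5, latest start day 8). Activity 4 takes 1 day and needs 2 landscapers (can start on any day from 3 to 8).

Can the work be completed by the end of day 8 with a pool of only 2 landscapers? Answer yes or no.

Schedule Activity 1@1, Activity 5@3, Activity 3@4, Activity 2@6, Activity 4@7: d1:2  d2:2  d3:2  d4:2  d5:2  d6:2  d7:2  d8:0 — peak 2 ≤ 2.

yes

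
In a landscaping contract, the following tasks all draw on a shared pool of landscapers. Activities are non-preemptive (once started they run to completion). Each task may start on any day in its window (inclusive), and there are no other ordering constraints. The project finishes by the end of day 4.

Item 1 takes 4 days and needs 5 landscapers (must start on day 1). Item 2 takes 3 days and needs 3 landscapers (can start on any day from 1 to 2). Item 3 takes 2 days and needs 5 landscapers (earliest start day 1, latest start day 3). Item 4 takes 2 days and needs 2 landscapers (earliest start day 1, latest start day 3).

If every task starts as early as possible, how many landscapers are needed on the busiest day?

15

Early-start schedule: Item 1@1, Item 2@1, Item 3@1, Item 4@1.
Load per day: day 1: 15, day 2: 15, day 3: 8, day 4: 5.
Peak is 15.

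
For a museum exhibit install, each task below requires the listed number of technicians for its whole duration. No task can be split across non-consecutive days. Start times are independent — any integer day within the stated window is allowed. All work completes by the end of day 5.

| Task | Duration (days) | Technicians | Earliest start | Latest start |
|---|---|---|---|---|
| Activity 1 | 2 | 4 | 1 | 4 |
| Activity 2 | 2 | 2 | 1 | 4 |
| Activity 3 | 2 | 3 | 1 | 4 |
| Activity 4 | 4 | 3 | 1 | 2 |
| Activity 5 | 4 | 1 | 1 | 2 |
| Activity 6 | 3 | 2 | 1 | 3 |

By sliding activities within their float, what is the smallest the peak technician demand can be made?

Early-start (Activity 1@1, Activity 2@1, Activity 3@1, Activity 4@1, Activity 5@1, Activity 6@1) gives peak 15: d1:15  d2:15  d3:6  d4:4  d5:0.
Shift Activity 3→3, Activity 6→3.
Schedule Activity 1@1, Activity 2@1, Activity 3@3, Activity 4@1, Activity 5@1, Activity 6@3: d1:10  d2:10  d3:9  d4:9  d5:2 — peak 10.

10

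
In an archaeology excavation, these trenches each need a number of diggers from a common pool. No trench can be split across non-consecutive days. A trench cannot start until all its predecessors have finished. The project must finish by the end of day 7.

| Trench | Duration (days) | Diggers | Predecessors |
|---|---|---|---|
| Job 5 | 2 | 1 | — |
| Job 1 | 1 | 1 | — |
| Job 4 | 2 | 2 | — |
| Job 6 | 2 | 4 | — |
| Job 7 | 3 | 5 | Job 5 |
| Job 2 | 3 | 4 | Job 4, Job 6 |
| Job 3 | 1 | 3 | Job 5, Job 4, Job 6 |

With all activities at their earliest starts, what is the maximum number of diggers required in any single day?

12

Early-start schedule: Job 5@1, Job 1@1, Job 4@1, Job 6@1, Job 7@3, Job 2@3, Job 3@3.
Load per day: day 1: 8, day 2: 7, day 3: 12, day 4: 9, day 5: 9, day 6: 0, day 7: 0.
Peak is 12.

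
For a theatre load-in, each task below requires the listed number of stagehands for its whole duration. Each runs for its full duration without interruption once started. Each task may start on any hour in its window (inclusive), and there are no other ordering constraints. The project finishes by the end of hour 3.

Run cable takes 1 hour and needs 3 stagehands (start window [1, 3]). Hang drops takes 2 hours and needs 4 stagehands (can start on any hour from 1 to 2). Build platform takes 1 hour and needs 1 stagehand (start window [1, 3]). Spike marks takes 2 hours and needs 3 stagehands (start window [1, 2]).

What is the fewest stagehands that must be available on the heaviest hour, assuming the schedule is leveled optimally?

Early-start (Run cable@1, Hang drops@1, Build platform@1, Spike marks@1) gives peak 11: h1:11  h2:7  h3:0.
Shift Build platform→3, Spike marks→2.
Schedule Run cable@1, Hang drops@1, Build platform@3, Spike marks@2: h1:7  h2:7  h3:4 — peak 7.

7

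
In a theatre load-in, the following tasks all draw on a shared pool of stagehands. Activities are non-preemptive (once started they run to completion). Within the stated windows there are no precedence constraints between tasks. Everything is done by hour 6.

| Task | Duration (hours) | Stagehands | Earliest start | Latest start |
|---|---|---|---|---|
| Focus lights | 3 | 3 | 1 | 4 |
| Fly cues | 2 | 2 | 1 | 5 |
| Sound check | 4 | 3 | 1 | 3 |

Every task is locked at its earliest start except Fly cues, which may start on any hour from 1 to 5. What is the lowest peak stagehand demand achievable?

6

Fly cues@1: h1:8  h2:8  h3:6  h4:3  h5:0  h6:0 → peak 8
Fly cues@2: h1:6  h2:8  h3:8  h4:3  h5:0  h6:0 → peak 8
Fly cues@3: h1:6  h2:6  h3:8  h4:5  h5:0  h6:0 → peak 8
Fly cues@4: h1:6  h2:6  h3:6  h4:5  h5:2  h6:0 → peak 6
Fly cues@5: h1:6  h2:6  h3:6  h4:3  h5:2  h6:2 → peak 6
Best is Fly cues@4, peak 6.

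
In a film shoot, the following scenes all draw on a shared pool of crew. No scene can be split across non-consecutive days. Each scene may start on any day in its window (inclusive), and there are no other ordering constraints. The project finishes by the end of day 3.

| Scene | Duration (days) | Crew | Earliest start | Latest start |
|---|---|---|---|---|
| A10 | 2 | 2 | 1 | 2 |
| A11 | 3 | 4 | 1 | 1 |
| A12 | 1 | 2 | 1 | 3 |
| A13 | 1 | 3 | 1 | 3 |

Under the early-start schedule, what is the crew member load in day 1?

At early start, day 1 has: A10, A11, A12, A13.
Demand: 2 + 4 + 2 + 3 = 11.

11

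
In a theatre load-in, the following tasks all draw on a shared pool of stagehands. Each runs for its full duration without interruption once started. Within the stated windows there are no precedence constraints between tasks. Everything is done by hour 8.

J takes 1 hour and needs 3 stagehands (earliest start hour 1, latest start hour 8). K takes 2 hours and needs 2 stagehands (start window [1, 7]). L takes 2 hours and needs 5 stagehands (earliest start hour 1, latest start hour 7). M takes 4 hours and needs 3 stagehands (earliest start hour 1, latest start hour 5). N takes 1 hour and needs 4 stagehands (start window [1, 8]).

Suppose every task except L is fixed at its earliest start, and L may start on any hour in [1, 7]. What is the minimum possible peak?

L@1: h1:17  h2:10  h3:3  h4:3  h5:0  h6:0  h7:0  h8:0 → peak 17
L@2: h1:12  h2:10  h3:8  h4:3  h5:0  h6:0  h7:0  h8:0 → peak 12
L@3: h1:12  h2:5  h3:8  h4:8  h5:0  h6:0  h7:0  h8:0 → peak 12
L@4: h1:12  h2:5  h3:3  h4:8  h5:5  h6:0  h7:0  h8:0 → peak 12
L@5: h1:12  h2:5  h3:3  h4:3  h5:5  h6:5  h7:0  h8:0 → peak 12
L@6: h1:12  h2:5  h3:3  h4:3  h5:0  h6:5  h7:5  h8:0 → peak 12
L@7: h1:12  h2:5  h3:3  h4:3  h5:0  h6:0  h7:5  h8:5 → peak 12
Best is L@2, peak 12.

12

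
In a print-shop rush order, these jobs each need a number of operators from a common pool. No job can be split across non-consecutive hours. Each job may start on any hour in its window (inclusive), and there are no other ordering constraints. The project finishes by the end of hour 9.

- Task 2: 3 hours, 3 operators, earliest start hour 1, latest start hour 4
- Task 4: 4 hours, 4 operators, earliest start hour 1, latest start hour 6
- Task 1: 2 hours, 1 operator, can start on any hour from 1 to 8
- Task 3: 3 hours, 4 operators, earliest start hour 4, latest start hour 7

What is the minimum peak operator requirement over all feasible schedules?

7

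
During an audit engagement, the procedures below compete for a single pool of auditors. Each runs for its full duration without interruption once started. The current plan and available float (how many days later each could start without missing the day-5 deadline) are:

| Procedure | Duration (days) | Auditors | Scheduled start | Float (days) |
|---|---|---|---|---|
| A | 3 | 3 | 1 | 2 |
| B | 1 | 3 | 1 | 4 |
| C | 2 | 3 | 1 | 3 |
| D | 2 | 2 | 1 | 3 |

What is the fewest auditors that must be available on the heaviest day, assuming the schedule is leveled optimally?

6

Early-start (A@1, B@1, C@1, D@1) gives peak 11: d1:11  d2:8  d3:3  d4:0  d5:0.
Shift C→2, D→4.
Schedule A@1, B@1, C@2, D@4: d1:6  d2:6  d3:6  d4:2  d5:2 — peak 6.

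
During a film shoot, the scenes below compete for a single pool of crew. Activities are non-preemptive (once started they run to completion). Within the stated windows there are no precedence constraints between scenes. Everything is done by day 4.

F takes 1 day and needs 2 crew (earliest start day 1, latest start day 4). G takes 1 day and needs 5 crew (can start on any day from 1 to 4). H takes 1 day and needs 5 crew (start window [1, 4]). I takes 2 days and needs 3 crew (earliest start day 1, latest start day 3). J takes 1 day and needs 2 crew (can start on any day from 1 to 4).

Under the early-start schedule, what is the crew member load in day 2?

At early start, day 2 has: I.
Demand: 3 = 3.

3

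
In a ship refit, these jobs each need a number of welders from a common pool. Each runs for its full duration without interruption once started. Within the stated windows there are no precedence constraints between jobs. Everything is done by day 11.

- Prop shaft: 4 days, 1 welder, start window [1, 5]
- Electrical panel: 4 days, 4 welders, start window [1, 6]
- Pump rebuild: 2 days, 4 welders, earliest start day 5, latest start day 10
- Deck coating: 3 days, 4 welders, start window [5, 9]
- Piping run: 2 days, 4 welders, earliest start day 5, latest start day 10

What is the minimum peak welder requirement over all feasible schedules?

Early-start (Prop shaft@1, Electrical panel@1, Pump rebuild@5, Deck coating@5, Piping run@5) gives peak 12: d1:5  d2:5  d3:5  d4:5  d5:12  d6:12  d7:4  d8:0  d9:0  d10:0  d11:0.
Shift Deck coating→7, Piping run→10.
Schedule Prop shaft@1, Electrical panel@1, Pump rebuild@5, Deck coating@7, Piping run@10: d1:5  d2:5  d3:5  d4:5  d5:4  d6:4  d7:4  d8:4  d9:4  d10:4  d11:4 — peak 5.
Total welder-days = 48 over 11 days ⇒ peak ≥ ⌈48/11⌉ = 5, so 5 is optimal.

5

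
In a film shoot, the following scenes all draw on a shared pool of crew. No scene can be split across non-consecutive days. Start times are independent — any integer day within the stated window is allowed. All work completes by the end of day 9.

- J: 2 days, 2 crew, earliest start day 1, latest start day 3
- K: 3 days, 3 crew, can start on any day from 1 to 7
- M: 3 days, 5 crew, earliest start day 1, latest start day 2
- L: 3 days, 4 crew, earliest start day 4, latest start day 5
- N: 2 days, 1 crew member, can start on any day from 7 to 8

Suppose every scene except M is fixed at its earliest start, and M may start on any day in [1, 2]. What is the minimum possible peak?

10

M@1: d1:10  d2:10  d3:8  d4:4  d5:4  d6:4  d7:1  d8:1  d9:0 → peak 10
M@2: d1:5  d2:10  d3:8  d4:9  d5:4  d6:4  d7:1  d8:1  d9:0 → peak 10
Best is M@1, peak 10.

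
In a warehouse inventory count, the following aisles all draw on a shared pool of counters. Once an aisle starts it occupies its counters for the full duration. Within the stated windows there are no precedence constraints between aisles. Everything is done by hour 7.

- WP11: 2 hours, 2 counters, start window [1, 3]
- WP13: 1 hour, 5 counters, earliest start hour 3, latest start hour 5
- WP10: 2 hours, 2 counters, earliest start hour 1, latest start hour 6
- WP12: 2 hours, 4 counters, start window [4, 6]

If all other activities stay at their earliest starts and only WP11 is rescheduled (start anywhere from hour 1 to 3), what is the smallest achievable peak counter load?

5

WP11@1: h1:4  h2:4  h3:5  h4:4  h5:4  h6:0  h7:0 → peak 5
WP11@2: h1:2  h2:4  h3:7  h4:4  h5:4  h6:0  h7:0 → peak 7
WP11@3: h1:2  h2:2  h3:7  h4:6  h5:4  h6:0  h7:0 → peak 7
Best is WP11@1, peak 5.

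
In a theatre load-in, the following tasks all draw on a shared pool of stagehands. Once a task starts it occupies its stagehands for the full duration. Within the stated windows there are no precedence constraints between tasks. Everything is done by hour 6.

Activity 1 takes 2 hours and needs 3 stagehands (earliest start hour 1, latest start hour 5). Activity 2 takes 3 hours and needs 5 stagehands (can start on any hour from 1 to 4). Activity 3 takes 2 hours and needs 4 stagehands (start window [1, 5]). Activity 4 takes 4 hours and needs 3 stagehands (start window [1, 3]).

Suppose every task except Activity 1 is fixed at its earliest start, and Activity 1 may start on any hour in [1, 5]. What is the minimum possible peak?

Activity 1@1: h1:15  h2:15  h3:8  h4:3  h5:0  h6:0 → peak 15
Activity 1@2: h1:12  h2:15  h3:11  h4:3  h5:0  h6:0 → peak 15
Activity 1@3: h1:12  h2:12  h3:11  h4:6  h5:0  h6:0 → peak 12
Activity 1@4: h1:12  h2:12  h3:8  h4:6  h5:3  h6:0 → peak 12
Activity 1@5: h1:12  h2:12  h3:8  h4:3  h5:3  h6:3 → peak 12
Best is Activity 1@3, peak 12.

12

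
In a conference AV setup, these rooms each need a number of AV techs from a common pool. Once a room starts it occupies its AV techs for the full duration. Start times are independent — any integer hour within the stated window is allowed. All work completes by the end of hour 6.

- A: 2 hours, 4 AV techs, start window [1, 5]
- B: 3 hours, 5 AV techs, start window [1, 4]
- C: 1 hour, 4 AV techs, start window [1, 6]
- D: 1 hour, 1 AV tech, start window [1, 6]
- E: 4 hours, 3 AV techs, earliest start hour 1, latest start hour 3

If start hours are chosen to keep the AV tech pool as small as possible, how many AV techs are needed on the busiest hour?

Early-start (A@1, B@1, C@1, D@1, E@1) gives peak 17: h1:17  h2:12  h3:8  h4:3  h5:0  h6:0.
Shift B→3, D→2, E→2.
Schedule A@1, B@3, C@1, D@2, E@2: h1:8  h2:8  h3:8  h4:8  h5:8  h6:0 — peak 8.

8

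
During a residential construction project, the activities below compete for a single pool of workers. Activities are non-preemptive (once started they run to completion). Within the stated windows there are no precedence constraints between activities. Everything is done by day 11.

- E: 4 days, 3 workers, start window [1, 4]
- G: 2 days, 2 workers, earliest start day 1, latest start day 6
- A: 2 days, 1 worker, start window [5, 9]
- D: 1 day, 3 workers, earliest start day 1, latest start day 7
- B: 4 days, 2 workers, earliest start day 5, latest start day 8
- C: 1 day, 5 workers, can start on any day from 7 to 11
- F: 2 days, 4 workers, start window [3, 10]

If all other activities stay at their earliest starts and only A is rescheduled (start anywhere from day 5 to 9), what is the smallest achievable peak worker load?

A@5: d1:8  d2:5  d3:7  d4:7  d5:3  d6:3  d7:7  d8:2  d9:0  d10:0  d11:0 → peak 8
A@6: d1:8  d2:5  d3:7  d4:7  d5:2  d6:3  d7:8  d8:2  d9:0  d10:0  d11:0 → peak 8
A@7: d1:8  d2:5  d3:7  d4:7  d5:2  d6:2  d7:8  d8:3  d9:0  d10:0  d11:0 → peak 8
A@8: d1:8  d2:5  d3:7  d4:7  d5:2  d6:2  d7:7  d8:3  d9:1  d10:0  d11:0 → peak 8
A@9: d1:8  d2:5  d3:7  d4:7  d5:2  d6:2  d7:7  d8:2  d9:1  d10:1  d11:0 → peak 8
Best is A@5, peak 8.

8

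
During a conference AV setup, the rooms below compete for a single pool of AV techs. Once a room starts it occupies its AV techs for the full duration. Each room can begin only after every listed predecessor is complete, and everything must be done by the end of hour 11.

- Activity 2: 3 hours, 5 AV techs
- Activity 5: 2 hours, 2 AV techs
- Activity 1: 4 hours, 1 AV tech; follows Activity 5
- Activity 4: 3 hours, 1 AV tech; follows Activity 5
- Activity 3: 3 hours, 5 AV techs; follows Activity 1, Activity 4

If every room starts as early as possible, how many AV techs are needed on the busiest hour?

7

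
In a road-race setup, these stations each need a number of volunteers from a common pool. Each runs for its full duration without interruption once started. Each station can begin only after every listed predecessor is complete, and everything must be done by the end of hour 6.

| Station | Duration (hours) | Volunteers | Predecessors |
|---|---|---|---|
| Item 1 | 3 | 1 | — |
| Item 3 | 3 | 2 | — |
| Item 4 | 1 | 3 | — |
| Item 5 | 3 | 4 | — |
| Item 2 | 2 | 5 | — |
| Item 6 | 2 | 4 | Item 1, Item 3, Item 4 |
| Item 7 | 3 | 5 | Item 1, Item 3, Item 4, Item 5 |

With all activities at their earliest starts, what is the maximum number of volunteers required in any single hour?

Early-start schedule: Item 1@1, Item 3@1, Item 4@1, Item 5@1, Item 2@1, Item 6@4, Item 7@4.
Load per hour: hour 1: 15, hour 2: 12, hour 3: 7, hour 4: 9, hour 5: 9, hour 6: 5.
Peak is 15.

15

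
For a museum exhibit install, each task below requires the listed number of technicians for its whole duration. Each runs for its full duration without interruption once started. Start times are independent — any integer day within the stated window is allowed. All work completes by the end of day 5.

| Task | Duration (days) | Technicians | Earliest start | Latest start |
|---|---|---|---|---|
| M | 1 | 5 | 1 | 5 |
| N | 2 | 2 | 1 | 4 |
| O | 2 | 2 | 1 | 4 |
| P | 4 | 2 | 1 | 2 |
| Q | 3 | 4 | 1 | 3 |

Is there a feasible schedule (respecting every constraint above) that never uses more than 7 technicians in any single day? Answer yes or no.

The minimum achievable peak is 8; 7 < 8, so no feasible schedule stays within the cap.

no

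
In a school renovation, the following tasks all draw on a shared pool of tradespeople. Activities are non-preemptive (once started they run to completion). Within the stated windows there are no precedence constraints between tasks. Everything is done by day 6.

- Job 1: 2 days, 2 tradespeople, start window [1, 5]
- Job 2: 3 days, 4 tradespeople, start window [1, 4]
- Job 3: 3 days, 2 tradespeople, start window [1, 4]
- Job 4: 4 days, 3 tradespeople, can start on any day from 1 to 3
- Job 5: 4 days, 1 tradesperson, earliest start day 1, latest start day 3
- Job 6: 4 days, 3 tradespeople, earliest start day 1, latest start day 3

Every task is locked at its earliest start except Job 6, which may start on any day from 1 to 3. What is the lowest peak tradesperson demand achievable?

Job 6@1: d1:15  d2:15  d3:13  d4:7  d5:0  d6:0 → peak 15
Job 6@2: d1:12  d2:15  d3:13  d4:7  d5:3  d6:0 → peak 15
Job 6@3: d1:12  d2:12  d3:13  d4:7  d5:3  d6:3 → peak 13
Best is Job 6@3, peak 13.

13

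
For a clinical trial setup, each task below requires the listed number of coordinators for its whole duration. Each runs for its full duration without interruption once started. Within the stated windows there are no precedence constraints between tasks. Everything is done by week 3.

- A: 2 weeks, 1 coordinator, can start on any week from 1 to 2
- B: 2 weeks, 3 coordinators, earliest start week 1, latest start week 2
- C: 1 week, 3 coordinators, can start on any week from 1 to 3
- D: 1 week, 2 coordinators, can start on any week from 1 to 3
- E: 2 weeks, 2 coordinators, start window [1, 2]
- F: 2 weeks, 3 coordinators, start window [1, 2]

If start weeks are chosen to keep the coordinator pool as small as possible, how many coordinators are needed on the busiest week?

9

Early-start (A@1, B@1, C@1, D@1, E@1, F@1) gives peak 14: w1:14  w2:9  w3:0.
Shift E→2, F→2.
Schedule A@1, B@1, C@1, D@1, E@2, F@2: w1:9  w2:9  w3:5 — peak 9.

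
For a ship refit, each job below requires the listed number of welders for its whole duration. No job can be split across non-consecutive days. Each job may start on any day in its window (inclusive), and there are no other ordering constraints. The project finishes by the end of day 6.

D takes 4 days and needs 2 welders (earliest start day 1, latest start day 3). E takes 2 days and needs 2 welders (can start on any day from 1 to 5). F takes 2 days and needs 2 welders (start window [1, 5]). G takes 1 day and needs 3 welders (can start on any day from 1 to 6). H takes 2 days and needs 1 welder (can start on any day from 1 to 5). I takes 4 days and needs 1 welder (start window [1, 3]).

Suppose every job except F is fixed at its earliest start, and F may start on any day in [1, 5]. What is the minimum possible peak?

9

F@1: d1:11  d2:8  d3:3  d4:3  d5:0  d6:0 → peak 11
F@2: d1:9  d2:8  d3:5  d4:3  d5:0  d6:0 → peak 9
F@3: d1:9  d2:6  d3:5  d4:5  d5:0  d6:0 → peak 9
F@4: d1:9  d2:6  d3:3  d4:5  d5:2  d6:0 → peak 9
F@5: d1:9  d2:6  d3:3  d4:3  d5:2  d6:2 → peak 9
Best is F@2, peak 9.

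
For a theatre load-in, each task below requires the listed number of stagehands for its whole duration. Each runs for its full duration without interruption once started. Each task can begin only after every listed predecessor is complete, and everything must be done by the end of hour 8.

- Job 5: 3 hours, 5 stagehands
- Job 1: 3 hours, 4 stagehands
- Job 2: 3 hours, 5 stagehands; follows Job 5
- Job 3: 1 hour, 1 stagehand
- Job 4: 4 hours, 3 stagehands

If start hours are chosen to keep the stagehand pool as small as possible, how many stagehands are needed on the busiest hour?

Early-start (Job 5@1, Job 1@1, Job 2@4, Job 3@1, Job 4@1) gives peak 13: h1:13  h2:12  h3:12  h4:8  h5:5  h6:5  h7:0  h8:0.
Shift Job 3→4, Job 4→4.
Schedule Job 5@1, Job 1@1, Job 2@4, Job 3@4, Job 4@4: h1:9  h2:9  h3:9  h4:9  h5:8  h6:8  h7:3  h8:0 — peak 9.

9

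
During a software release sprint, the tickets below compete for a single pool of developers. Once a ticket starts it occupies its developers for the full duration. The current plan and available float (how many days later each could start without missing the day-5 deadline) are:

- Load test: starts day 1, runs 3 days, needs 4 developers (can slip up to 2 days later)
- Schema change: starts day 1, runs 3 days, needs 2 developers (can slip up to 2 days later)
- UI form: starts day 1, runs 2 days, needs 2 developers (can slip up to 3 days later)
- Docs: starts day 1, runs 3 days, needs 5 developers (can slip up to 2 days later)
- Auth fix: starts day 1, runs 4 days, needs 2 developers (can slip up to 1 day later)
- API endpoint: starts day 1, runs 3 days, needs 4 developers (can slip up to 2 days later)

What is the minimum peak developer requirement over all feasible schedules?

Early-start (Load test@1, Schema change@1, UI form@1, Docs@1, Auth fix@1, API endpoint@1) gives peak 19: d1:19  d2:19  d3:17  d4:2  d5:0.
Shift API endpoint→3.
Schedule Load test@1, Schema change@1, UI form@1, Docs@1, Auth fix@1, API endpoint@3: d1:15  d2:15  d3:17  d4:6  d5:4 — peak 17.

17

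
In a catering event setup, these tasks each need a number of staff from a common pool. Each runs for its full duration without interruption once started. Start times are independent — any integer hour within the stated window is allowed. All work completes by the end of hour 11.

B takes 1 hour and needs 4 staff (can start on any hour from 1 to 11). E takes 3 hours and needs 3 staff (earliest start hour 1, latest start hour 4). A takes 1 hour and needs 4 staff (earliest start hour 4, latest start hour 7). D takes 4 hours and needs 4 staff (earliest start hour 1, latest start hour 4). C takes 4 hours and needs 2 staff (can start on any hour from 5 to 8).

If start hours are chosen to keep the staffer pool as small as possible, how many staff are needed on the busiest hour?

Early-start (B@1, E@1, A@4, D@1, C@5) gives peak 11: h1:11  h2:7  h3:7  h4:8  h5:2  h6:2  h7:2  h8:2  h9:0  h10:0  h11:0.
Shift A→6, D→2.
Schedule B@1, E@1, A@6, D@2, C@5: h1:7  h2:7  h3:7  h4:4  h5:6  h6:6  h7:2  h8:2  h9:0  h10:0  h11:0 — peak 7.

7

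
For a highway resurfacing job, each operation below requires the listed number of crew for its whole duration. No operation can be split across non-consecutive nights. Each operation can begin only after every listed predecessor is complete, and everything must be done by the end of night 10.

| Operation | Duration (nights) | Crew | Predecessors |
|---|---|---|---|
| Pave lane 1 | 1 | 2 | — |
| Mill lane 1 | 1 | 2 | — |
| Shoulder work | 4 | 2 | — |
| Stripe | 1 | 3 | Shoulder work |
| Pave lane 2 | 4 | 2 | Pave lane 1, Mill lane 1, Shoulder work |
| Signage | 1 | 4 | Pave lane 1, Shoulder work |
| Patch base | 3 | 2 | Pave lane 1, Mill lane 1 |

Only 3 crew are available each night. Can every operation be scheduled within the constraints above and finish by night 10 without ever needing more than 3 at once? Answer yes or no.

no

Total crew member-nights = 33; over 10 nights the average is 33/10 > 3, so some night must exceed 3.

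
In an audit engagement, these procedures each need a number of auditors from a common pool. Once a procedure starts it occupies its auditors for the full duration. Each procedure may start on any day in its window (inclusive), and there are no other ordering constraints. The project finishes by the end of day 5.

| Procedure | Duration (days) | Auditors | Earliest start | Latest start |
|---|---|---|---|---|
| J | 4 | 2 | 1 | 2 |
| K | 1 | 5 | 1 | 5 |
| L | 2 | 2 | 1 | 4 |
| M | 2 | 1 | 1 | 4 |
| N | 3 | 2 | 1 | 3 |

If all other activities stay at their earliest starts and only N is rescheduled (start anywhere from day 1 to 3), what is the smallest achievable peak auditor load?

N@1: d1:12  d2:7  d3:4  d4:2  d5:0 → peak 12
N@2: d1:10  d2:7  d3:4  d4:4  d5:0 → peak 10
N@3: d1:10  d2:5  d3:4  d4:4  d5:2 → peak 10
Best is N@2, peak 10.

10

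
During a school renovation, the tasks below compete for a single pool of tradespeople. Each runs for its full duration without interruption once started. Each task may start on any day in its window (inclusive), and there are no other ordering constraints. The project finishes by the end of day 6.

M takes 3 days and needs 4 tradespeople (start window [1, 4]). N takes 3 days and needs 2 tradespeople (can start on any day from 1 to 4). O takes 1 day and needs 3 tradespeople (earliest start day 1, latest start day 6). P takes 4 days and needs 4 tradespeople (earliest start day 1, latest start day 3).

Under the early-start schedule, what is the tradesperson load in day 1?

13

At early start, day 1 has: M, N, O, P.
Demand: 4 + 2 + 3 + 4 = 13.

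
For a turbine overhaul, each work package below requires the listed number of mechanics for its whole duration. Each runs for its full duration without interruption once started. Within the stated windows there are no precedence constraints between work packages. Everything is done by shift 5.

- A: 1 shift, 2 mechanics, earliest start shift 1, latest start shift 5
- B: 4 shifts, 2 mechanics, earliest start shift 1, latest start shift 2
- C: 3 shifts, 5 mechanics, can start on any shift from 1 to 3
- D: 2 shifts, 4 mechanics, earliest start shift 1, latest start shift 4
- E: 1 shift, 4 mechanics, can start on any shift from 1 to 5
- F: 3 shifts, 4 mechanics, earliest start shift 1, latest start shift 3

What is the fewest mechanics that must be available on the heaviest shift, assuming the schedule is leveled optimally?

Early-start (A@1, B@1, C@1, D@1, E@1, F@1) gives peak 21: s1:21  s2:15  s3:11  s4:2  s5:0.
Shift D→4, E→2, F→3.
Schedule A@1, B@1, C@1, D@4, E@2, F@3: s1:9  s2:11  s3:11  s4:10  s5:8 — peak 11.

11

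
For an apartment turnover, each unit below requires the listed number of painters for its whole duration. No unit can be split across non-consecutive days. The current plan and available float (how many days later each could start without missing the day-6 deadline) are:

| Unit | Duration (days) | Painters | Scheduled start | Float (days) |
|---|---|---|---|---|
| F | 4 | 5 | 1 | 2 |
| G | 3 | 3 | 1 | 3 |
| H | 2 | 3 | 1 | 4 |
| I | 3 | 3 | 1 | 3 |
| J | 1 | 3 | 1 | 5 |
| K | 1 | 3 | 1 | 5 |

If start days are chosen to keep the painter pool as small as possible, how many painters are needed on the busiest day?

Early-start (F@1, G@1, H@1, I@1, J@1, K@1) gives peak 20: d1:20  d2:14  d3:11  d4:5  d5:0  d6:0.
Shift H→5, I→4, J→5, K→6.
Schedule F@1, G@1, H@5, I@4, J@5, K@6: d1:8  d2:8  d3:8  d4:8  d5:9  d6:9 — peak 9.
Total painter-days = 50 over 6 days ⇒ peak ≥ ⌈50/6⌉ = 9, so 9 is optimal.

9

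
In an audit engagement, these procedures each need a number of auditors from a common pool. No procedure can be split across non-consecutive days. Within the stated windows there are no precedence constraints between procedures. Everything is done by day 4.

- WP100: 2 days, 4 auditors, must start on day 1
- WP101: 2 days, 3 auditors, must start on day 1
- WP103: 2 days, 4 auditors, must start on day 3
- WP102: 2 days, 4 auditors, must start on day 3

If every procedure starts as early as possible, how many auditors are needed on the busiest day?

Early-start schedule: WP100@1, WP101@1, WP103@3, WP102@3.
Load per day: day 1: 7, day 2: 7, day 3: 8, day 4: 8.
Peak is 8.

8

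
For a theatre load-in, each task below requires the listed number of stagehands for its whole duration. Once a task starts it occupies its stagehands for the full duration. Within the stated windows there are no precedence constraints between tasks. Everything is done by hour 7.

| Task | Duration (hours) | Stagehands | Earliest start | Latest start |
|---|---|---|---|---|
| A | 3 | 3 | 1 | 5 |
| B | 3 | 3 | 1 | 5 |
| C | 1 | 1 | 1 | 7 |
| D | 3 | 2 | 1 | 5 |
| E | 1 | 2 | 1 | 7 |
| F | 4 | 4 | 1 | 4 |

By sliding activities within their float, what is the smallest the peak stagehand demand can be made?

Early-start (A@1, B@1, C@1, D@1, E@1, F@1) gives peak 15: h1:15  h2:12  h3:12  h4:4  h5:0  h6:0  h7:0.
Shift D→4, E→7, F→4.
Schedule A@1, B@1, C@1, D@4, E@7, F@4: h1:7  h2:6  h3:6  h4:6  h5:6  h6:6  h7:6 — peak 7.
Total stagehand-hours = 43 over 7 hours ⇒ peak ≥ ⌈43/7⌉ = 7, so 7 is optimal.

7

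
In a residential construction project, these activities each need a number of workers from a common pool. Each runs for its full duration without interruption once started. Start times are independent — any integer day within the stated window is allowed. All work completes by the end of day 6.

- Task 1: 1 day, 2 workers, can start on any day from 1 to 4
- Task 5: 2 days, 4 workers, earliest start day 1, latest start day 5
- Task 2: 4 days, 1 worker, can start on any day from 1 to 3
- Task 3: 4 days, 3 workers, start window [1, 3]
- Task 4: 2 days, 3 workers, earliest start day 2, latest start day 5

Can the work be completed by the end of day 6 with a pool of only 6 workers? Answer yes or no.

yes

Schedule Task 1@3, Task 5@1, Task 2@1, Task 3@3, Task 4@5: d1:5  d2:5  d3:6  d4:4  d5:6  d6:6 — peak 6 ≤ 6.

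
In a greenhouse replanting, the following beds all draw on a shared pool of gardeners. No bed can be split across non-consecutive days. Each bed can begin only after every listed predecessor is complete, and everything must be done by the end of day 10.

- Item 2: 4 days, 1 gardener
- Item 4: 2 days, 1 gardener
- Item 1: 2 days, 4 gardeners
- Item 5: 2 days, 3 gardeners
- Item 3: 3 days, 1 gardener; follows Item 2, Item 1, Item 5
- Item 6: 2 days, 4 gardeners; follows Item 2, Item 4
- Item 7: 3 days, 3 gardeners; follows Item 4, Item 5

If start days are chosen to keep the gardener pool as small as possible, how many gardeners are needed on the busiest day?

Early-start (Item 2@1, Item 4@1, Item 1@1, Item 5@1, Item 3@5, Item 6@5, Item 7@3) gives peak 9: d1:9  d2:9  d3:4  d4:4  d5:8  d6:5  d7:1  d8:0  d9:0  d10:0.
Shift Item 1→3, Item 7→7.
Schedule Item 2@1, Item 4@1, Item 1@3, Item 5@1, Item 3@5, Item 6@5, Item 7@7: d1:5  d2:5  d3:5  d4:5  d5:5  d6:5  d7:4  d8:3  d9:3  d10:0 — peak 5.

5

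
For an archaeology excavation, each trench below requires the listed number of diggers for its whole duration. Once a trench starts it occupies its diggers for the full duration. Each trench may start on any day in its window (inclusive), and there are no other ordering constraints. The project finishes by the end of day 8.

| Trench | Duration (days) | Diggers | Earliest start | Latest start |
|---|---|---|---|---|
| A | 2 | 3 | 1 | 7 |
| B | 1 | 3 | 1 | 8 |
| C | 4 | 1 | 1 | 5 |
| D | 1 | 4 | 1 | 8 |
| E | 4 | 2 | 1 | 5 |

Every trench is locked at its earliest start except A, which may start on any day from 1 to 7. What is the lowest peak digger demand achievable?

A@1: d1:13  d2:6  d3:3  d4:3  d5:0  d6:0  d7:0  d8:0 → peak 13
A@2: d1:10  d2:6  d3:6  d4:3  d5:0  d6:0  d7:0  d8:0 → peak 10
A@3: d1:10  d2:3  d3:6  d4:6  d5:0  d6:0  d7:0  d8:0 → peak 10
A@4: d1:10  d2:3  d3:3  d4:6  d5:3  d6:0  d7:0  d8:0 → peak 10
A@5: d1:10  d2:3  d3:3  d4:3  d5:3  d6:3  d7:0  d8:0 → peak 10
A@6: d1:10  d2:3  d3:3  d4:3  d5:0  d6:3  d7:3  d8:0 → peak 10
A@7: d1:10  d2:3  d3:3  d4:3  d5:0  d6:0  d7:3  d8:3 → peak 10
Best is A@2, peak 10.

10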